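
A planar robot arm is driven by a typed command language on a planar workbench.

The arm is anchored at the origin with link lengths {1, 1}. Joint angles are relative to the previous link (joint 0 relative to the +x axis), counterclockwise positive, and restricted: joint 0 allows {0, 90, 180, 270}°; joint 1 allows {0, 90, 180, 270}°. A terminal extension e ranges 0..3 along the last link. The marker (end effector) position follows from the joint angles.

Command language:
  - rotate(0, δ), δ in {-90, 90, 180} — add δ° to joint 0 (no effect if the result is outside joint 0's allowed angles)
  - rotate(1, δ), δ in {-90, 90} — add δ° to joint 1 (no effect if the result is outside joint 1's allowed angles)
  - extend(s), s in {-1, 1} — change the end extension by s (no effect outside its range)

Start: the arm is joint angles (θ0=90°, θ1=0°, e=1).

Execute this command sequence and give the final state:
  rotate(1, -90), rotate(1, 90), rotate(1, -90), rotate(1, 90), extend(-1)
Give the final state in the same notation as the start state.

begin: joint angles (θ0=90°, θ1=0°, e=1)
1. rotate(1, -90) → joint angles (θ0=90°, θ1=270°, e=1)
2. rotate(1, 90) → joint angles (θ0=90°, θ1=0°, e=1)
3. rotate(1, -90) → joint angles (θ0=90°, θ1=270°, e=1)
4. rotate(1, 90) → joint angles (θ0=90°, θ1=0°, e=1)
5. extend(-1) → joint angles (θ0=90°, θ1=0°, e=0)

joint angles (θ0=90°, θ1=0°, e=0)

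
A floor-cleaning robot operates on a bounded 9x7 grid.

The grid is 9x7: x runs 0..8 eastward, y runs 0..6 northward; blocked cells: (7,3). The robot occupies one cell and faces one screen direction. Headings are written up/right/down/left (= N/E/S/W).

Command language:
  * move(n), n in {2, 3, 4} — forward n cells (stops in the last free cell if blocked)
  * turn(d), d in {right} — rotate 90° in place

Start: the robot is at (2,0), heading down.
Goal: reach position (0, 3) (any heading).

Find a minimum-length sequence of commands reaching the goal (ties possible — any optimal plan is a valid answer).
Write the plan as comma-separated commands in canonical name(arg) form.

turn(right), move(3), turn(right), move(3)

begin: at (2,0), heading down
1. turn(right) → at (2,0), heading left
2. move(3) → at (0,0), heading left
3. turn(right) → at (0,0), heading up
4. move(3) → at (0,3), heading up
no 3-step plan works, so 4 is optimal.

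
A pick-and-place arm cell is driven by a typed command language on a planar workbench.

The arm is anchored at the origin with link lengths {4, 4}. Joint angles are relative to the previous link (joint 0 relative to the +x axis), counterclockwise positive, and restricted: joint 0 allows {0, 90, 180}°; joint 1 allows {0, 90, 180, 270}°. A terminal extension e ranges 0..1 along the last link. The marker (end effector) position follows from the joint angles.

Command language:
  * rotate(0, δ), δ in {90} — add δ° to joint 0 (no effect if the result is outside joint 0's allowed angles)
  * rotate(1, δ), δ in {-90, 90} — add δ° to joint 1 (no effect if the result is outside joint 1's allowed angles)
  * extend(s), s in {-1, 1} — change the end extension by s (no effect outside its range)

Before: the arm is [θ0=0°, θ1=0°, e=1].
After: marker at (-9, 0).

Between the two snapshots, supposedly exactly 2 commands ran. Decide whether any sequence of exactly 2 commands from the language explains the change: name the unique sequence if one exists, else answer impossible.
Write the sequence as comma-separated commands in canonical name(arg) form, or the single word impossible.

rotate(0, 90), rotate(0, 90)

initial: [θ0=0°, θ1=0°, e=1]
1. rotate(0, 90) → [θ0=90°, θ1=0°, e=1]
2. rotate(0, 90) → [θ0=180°, θ1=0°, e=1]
no other 2-command option fits: unique.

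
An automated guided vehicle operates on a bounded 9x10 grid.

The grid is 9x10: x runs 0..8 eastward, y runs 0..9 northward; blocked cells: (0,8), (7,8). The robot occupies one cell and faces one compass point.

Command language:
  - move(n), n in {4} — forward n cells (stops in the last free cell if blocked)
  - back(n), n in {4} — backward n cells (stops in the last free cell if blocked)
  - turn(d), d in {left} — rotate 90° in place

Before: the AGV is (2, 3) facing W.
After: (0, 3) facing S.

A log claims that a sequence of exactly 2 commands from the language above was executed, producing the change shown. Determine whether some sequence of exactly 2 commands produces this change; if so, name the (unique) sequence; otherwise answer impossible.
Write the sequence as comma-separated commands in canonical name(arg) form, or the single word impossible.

key: cell and facing (now S) both changed — the 2 commands mix motion and turning
from: (2, 3) facing W
step 1 (move(4)): (0, 3) facing W
step 2 (turn(left)): (0, 3) facing S
no other 2-command option fits: unique.

move(4), turn(left)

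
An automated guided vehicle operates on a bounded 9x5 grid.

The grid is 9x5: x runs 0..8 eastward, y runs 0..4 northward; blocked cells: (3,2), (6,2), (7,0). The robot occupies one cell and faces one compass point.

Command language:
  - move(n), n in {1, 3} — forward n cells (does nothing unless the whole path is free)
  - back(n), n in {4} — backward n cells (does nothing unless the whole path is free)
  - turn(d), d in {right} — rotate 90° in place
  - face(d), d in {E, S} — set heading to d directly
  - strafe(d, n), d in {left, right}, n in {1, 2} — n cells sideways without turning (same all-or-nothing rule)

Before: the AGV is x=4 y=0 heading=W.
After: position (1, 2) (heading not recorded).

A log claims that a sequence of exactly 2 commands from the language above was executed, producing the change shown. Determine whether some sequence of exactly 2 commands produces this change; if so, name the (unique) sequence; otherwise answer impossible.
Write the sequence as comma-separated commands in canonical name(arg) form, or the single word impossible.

key: running strafe(right, 2) before move(3) would end elsewhere — order is forced
start: x=4 y=0 heading=W
1. move(3) → x=1 y=0 heading=W
2. strafe(right, 2) → x=1 y=2 heading=W
uniquely the one of 100 2-step routes that fits.

move(3), strafe(right, 2)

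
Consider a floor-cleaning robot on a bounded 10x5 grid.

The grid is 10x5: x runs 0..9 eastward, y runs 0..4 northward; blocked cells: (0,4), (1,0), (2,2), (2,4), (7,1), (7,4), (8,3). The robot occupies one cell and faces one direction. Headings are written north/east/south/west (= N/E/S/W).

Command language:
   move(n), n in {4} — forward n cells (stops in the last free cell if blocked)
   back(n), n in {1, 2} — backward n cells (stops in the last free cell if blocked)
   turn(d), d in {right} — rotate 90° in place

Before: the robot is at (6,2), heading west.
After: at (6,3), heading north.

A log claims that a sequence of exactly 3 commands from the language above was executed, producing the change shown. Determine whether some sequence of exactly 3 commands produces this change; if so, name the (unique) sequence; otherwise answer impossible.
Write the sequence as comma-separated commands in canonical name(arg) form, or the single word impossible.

turn(right), move(4), back(1)

key: move(4) runs into the grid edge before its full distance
start: at (6,2), heading west
t=1 turn(right) ⇒ at (6,2), heading north
t=2 move(4) ⇒ at (6,4), heading north
t=3 back(1) ⇒ at (6,3), heading north
no rival 3-sequence matches.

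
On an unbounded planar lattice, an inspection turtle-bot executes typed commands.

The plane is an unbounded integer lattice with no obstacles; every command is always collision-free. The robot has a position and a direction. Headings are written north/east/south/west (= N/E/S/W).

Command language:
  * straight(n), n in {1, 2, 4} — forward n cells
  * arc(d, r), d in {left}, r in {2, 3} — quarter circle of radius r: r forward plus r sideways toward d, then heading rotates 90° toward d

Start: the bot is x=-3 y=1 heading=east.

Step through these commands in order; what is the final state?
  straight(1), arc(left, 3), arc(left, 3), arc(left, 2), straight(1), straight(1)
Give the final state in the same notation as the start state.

x=-4 y=3 heading=south

t0: x=-3 y=1 heading=east
t=1 straight(1) ⇒ x=-2 y=1 heading=east
t=2 arc(left, 3) ⇒ x=1 y=4 heading=north
t=3 arc(left, 3) ⇒ x=-2 y=7 heading=west
t=4 arc(left, 2) ⇒ x=-4 y=5 heading=south
t=5 straight(1) ⇒ x=-4 y=4 heading=south
t=6 straight(1) ⇒ x=-4 y=3 heading=south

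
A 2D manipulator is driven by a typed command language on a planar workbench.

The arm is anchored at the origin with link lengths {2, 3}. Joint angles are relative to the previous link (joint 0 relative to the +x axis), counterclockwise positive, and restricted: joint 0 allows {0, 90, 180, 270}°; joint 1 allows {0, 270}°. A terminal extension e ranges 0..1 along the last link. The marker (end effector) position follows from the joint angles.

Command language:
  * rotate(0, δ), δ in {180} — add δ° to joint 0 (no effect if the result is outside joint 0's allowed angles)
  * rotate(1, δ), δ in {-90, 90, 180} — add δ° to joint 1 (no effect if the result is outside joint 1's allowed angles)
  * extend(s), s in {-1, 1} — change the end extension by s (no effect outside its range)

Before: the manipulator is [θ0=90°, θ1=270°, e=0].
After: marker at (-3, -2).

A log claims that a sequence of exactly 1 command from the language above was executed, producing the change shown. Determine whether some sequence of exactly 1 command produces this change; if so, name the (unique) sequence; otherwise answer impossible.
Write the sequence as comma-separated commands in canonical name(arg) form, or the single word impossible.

initial: [θ0=90°, θ1=270°, e=0]
1. rotate(0, 180) → [θ0=270°, θ1=270°, e=0]
uniquely the one of 6 1-step routes that fits.

rotate(0, 180)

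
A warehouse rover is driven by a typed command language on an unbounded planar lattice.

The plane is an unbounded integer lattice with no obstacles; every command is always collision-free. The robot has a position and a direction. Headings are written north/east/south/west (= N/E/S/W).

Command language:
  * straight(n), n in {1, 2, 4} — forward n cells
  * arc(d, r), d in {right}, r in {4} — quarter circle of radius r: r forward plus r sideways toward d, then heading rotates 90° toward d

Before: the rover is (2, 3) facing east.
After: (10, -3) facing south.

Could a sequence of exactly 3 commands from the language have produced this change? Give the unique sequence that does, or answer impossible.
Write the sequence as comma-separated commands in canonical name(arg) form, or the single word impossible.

straight(4), arc(right, 4), straight(2)

key: cell and facing (now S) both changed — the 3 commands mix motion and turning
begin: (2, 3) facing east
t=1 straight(4) ⇒ (6, 3) facing east
t=2 arc(right, 4) ⇒ (10, -1) facing south
t=3 straight(2) ⇒ (10, -3) facing south
uniquely the one of 64 3-step routes that fits.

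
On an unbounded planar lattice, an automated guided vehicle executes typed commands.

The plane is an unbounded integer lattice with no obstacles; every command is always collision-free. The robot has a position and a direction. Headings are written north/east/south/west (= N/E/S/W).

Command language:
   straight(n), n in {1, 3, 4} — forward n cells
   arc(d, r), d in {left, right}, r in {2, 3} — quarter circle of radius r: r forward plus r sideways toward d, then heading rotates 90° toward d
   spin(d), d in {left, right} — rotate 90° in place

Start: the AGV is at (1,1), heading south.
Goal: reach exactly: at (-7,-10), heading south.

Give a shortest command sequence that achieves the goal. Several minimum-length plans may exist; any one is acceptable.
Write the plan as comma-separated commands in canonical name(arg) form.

begin: at (1,1), heading south
t=1 straight(4) ⇒ at (1,-3), heading south
t=2 arc(right, 2) ⇒ at (-1,-5), heading west
t=3 straight(4) ⇒ at (-5,-5), heading west
t=4 arc(left, 2) ⇒ at (-7,-7), heading south
t=5 straight(3) ⇒ at (-7,-10), heading south
shorter routes all fall short; 5 is best.

straight(4), arc(right, 2), straight(4), arc(left, 2), straight(3)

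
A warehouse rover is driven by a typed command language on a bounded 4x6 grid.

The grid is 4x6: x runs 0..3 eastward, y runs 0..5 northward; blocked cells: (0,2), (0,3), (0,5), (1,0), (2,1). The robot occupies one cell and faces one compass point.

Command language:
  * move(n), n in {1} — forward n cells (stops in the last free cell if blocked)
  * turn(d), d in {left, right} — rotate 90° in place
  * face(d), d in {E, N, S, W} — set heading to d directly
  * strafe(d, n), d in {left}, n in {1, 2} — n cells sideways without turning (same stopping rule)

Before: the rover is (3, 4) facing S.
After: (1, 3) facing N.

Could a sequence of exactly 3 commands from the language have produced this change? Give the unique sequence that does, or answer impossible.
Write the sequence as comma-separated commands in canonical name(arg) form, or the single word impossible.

move(1), face(N), strafe(left, 2)

key: position moved to (1,3) AND the heading swung to N — translation plus rotation needed
t0: (3, 4) facing S
step 1 (move(1)): (3, 3) facing S
step 2 (face(N)): (3, 3) facing N
step 3 (strafe(left, 2)): (1, 3) facing N
no other 3-command option fits: unique.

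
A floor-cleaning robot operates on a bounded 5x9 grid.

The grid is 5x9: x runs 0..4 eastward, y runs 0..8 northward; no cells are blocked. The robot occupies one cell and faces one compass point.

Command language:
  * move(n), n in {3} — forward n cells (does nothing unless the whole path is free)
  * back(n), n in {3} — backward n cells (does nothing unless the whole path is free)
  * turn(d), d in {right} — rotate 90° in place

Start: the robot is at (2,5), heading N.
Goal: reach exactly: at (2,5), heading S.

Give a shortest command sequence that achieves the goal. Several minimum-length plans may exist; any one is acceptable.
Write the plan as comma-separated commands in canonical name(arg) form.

turn(right), turn(right)

t0: at (2,5), heading N
[1] after turn(right): at (2,5), heading E
[2] after turn(right): at (2,5), heading S
no 1-step plan works, so 2 is optimal.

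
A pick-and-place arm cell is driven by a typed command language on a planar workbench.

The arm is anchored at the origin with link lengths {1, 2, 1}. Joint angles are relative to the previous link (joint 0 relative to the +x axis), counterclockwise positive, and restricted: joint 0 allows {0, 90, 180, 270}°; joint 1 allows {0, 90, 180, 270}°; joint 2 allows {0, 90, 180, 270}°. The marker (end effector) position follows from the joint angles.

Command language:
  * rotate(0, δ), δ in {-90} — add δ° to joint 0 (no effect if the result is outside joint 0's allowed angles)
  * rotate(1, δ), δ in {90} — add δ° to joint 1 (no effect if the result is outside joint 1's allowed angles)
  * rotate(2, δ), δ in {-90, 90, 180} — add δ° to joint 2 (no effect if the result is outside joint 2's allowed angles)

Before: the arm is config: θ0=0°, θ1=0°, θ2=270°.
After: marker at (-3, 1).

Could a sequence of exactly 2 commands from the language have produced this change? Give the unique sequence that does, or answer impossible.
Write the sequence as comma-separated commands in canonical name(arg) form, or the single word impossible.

t0: config: θ0=0°, θ1=0°, θ2=270°
t=1 rotate(0, -90) ⇒ config: θ0=270°, θ1=0°, θ2=270°
t=2 rotate(0, -90) ⇒ config: θ0=180°, θ1=0°, θ2=270°
uniquely the one of 25 2-step routes that fits.

rotate(0, -90), rotate(0, -90)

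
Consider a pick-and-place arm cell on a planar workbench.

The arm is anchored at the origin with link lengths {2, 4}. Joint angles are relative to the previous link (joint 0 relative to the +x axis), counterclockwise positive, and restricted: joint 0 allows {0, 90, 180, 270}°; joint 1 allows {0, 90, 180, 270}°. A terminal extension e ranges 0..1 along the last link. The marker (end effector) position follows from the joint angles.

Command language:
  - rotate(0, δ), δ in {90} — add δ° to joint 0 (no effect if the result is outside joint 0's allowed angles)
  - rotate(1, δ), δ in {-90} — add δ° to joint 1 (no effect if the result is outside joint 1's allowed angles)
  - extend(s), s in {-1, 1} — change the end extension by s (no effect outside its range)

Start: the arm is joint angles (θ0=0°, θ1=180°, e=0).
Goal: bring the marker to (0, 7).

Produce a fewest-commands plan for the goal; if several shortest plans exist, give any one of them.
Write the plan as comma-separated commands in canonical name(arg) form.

initial: joint angles (θ0=0°, θ1=180°, e=0)
[1] after rotate(1, -90): joint angles (θ0=0°, θ1=90°, e=0)
[2] after rotate(1, -90): joint angles (θ0=0°, θ1=0°, e=0)
[3] after rotate(0, 90): joint angles (θ0=90°, θ1=0°, e=0)
[4] after extend(1): joint angles (θ0=90°, θ1=0°, e=1)
minimal: 4 command(s), checked below 4.

rotate(1, -90), rotate(1, -90), rotate(0, 90), extend(1)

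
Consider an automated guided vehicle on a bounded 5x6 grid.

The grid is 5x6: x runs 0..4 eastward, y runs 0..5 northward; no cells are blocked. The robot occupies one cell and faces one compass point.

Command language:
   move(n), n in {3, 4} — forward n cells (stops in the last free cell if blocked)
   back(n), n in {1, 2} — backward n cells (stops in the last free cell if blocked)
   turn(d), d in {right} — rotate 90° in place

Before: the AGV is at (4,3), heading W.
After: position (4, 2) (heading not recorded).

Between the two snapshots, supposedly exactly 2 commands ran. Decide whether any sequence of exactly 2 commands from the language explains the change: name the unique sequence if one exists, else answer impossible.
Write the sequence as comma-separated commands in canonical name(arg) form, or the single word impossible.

key: order matters: swapping turn(right) and back(1) lands elsewhere
start: at (4,3), heading W
1. turn(right) → at (4,3), heading N
2. back(1) → at (4,2), heading N
all 25 alternatives checked — unique.

turn(right), back(1)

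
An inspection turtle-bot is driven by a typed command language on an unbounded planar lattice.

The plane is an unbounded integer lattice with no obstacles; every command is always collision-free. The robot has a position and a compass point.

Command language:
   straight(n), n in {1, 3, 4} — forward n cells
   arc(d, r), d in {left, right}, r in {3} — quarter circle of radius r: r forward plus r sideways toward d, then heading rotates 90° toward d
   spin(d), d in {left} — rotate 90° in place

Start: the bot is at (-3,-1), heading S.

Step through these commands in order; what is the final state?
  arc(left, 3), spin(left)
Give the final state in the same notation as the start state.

t0: at (-3,-1), heading S
1. arc(left, 3) → at (0,-4), heading E
2. spin(left) → at (0,-4), heading N

at (0,-4), heading N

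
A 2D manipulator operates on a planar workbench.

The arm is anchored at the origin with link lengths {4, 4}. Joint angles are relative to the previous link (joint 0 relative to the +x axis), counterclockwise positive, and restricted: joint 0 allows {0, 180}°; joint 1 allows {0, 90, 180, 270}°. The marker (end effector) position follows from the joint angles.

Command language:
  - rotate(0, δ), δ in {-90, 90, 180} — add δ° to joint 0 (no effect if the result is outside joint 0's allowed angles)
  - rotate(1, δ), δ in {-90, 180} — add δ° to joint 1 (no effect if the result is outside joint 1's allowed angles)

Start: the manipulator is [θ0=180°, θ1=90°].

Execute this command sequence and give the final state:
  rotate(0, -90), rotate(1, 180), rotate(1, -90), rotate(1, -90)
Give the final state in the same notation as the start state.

from: [θ0=180°, θ1=90°]
1. rotate(0, -90) → [θ0=180°, θ1=90°]
2. rotate(1, 180) → [θ0=180°, θ1=270°]
3. rotate(1, -90) → [θ0=180°, θ1=180°]
4. rotate(1, -90) → [θ0=180°, θ1=90°]

[θ0=180°, θ1=90°]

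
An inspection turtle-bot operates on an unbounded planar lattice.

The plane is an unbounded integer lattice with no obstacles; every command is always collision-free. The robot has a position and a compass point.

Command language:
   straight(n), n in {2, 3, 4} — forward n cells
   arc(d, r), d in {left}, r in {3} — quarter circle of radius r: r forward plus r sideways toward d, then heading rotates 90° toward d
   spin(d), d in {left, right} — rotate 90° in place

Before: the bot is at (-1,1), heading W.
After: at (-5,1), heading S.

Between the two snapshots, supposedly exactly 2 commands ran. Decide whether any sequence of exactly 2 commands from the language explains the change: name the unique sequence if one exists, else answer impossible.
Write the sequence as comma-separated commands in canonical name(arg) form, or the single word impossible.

key: running spin(left) before straight(4) would end elsewhere — order is forced
start: at (-1,1), heading W
[1] after straight(4): at (-5,1), heading W
[2] after spin(left): at (-5,1), heading S
all 36 alternatives checked — unique.

straight(4), spin(left)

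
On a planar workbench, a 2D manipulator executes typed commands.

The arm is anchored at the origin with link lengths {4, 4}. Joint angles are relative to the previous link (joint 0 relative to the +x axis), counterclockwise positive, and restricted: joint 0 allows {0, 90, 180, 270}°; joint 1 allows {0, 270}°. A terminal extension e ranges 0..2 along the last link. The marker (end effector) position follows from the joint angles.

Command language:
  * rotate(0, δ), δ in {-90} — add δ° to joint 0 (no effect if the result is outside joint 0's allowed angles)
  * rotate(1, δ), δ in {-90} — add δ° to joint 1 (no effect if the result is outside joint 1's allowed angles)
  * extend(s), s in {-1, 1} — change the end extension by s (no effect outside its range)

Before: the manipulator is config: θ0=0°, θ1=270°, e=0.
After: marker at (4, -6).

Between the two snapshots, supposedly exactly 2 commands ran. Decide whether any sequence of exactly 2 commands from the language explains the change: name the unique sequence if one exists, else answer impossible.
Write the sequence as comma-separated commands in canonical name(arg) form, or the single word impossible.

from: config: θ0=0°, θ1=270°, e=0
step 1 (extend(1)): config: θ0=0°, θ1=270°, e=1
step 2 (extend(1)): config: θ0=0°, θ1=270°, e=2
no rival 2-sequence matches.

extend(1), extend(1)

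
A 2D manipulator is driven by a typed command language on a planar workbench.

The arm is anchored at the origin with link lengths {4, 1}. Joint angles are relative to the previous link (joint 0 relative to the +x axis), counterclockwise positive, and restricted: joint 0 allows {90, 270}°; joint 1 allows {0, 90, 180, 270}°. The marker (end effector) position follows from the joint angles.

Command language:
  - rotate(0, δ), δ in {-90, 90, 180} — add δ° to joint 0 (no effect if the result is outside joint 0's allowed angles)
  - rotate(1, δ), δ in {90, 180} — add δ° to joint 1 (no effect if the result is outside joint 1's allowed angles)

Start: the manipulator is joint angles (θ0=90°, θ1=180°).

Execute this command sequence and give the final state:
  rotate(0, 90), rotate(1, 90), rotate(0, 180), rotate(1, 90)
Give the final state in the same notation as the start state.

begin: joint angles (θ0=90°, θ1=180°)
1. rotate(0, 90) → joint angles (θ0=90°, θ1=180°)
2. rotate(1, 90) → joint angles (θ0=90°, θ1=270°)
3. rotate(0, 180) → joint angles (θ0=270°, θ1=270°)
4. rotate(1, 90) → joint angles (θ0=270°, θ1=0°)

joint angles (θ0=270°, θ1=0°)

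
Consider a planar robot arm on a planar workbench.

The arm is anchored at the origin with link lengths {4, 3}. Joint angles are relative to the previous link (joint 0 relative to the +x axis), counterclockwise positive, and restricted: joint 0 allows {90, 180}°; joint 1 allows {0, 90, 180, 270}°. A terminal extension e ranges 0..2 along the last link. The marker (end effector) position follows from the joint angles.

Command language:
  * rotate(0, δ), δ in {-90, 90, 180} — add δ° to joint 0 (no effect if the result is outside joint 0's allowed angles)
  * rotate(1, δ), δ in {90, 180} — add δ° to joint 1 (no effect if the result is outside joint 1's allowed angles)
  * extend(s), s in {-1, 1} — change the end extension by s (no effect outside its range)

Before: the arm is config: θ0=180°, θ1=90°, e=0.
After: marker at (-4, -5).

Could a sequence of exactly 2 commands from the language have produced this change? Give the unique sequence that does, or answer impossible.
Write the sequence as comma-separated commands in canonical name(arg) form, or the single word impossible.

extend(1), extend(1)

t0: config: θ0=180°, θ1=90°, e=0
[1] after extend(1): config: θ0=180°, θ1=90°, e=1
[2] after extend(1): config: θ0=180°, θ1=90°, e=2
uniquely the one of 49 2-step routes that fits.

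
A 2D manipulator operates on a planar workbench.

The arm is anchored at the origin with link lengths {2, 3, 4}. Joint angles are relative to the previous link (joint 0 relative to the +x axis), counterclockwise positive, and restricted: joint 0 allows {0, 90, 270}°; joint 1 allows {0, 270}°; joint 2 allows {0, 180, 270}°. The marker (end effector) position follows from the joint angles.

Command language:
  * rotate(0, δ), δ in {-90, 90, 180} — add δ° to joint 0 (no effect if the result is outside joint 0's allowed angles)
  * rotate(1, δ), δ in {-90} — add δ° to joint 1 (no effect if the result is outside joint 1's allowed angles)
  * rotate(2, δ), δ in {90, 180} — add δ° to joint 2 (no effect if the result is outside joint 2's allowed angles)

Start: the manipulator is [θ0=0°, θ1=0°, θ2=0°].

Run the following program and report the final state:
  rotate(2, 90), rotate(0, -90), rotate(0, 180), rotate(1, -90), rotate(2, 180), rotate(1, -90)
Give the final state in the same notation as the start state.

[θ0=90°, θ1=270°, θ2=180°]

from: [θ0=0°, θ1=0°, θ2=0°]
t=1 rotate(2, 90) ⇒ [θ0=0°, θ1=0°, θ2=0°]
t=2 rotate(0, -90) ⇒ [θ0=270°, θ1=0°, θ2=0°]
t=3 rotate(0, 180) ⇒ [θ0=90°, θ1=0°, θ2=0°]
t=4 rotate(1, -90) ⇒ [θ0=90°, θ1=270°, θ2=0°]
t=5 rotate(2, 180) ⇒ [θ0=90°, θ1=270°, θ2=180°]
t=6 rotate(1, -90) ⇒ [θ0=90°, θ1=270°, θ2=180°]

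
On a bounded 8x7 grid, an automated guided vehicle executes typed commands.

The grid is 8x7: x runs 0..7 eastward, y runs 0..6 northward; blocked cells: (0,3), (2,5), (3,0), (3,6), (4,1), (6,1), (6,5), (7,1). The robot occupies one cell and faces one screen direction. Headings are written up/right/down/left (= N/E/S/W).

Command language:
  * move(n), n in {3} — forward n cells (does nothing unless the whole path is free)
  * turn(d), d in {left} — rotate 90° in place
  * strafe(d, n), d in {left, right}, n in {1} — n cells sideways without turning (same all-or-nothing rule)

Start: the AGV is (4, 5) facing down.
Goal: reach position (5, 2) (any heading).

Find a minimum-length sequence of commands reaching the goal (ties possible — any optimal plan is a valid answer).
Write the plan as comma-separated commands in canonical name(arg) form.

start: (4, 5) facing down
1. strafe(left, 1) → (5, 5) facing down
2. move(3) → (5, 2) facing down
shorter routes all fall short; 2 is best.

strafe(left, 1), move(3)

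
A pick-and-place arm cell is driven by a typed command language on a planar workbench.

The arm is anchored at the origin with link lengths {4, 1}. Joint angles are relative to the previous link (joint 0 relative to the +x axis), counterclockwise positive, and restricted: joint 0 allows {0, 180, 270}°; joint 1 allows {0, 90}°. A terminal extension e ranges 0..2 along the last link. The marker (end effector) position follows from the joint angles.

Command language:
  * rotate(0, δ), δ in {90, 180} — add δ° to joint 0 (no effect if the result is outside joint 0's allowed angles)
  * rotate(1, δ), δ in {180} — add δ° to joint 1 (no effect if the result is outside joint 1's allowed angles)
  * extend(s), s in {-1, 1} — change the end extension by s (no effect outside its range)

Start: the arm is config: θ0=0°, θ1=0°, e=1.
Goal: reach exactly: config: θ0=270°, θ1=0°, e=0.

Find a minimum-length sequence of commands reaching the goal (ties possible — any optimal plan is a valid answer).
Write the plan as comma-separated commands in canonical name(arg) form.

rotate(0, 180), rotate(0, 90), extend(-1)

t0: config: θ0=0°, θ1=0°, e=1
step 1 (rotate(0, 180)): config: θ0=180°, θ1=0°, e=1
step 2 (rotate(0, 90)): config: θ0=270°, θ1=0°, e=1
step 3 (extend(-1)): config: θ0=270°, θ1=0°, e=0
minimal: 3 command(s), checked below 3.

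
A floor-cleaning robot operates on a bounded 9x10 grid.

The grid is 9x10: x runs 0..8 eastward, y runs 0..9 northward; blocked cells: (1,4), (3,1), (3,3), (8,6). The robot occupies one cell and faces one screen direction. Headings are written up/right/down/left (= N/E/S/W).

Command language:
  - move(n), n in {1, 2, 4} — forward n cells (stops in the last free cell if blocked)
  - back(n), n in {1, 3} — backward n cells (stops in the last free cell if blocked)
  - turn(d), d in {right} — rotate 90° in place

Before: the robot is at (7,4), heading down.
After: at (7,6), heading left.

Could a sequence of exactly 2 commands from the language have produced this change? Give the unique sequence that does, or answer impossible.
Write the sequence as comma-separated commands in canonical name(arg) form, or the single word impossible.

every 2-command combo misses the target.

impossible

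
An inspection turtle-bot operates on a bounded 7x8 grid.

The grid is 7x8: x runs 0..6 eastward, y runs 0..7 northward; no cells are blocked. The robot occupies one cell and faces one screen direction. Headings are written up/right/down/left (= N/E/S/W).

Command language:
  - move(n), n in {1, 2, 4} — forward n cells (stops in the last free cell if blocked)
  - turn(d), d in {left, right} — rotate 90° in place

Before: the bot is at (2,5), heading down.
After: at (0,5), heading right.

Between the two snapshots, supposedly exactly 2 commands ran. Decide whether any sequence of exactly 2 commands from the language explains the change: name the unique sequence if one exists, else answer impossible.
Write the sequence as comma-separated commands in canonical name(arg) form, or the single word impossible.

impossible

no 2-step route produces this change.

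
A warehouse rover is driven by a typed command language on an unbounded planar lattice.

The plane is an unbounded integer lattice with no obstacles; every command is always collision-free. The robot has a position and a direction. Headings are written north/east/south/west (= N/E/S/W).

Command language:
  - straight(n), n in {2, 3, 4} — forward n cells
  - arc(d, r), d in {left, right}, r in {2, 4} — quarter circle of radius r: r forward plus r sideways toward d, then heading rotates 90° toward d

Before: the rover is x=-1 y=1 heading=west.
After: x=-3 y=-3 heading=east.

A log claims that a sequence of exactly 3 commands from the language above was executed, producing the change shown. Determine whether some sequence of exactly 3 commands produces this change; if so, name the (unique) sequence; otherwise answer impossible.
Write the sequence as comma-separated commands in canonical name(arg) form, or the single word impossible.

key: position moved to (-3,-3) AND the heading swung to E — translation plus rotation needed
begin: x=-1 y=1 heading=west
[1] after straight(2): x=-3 y=1 heading=west
[2] after arc(left, 2): x=-5 y=-1 heading=south
[3] after arc(left, 2): x=-3 y=-3 heading=east
no other 3-command option fits: unique.

straight(2), arc(left, 2), arc(left, 2)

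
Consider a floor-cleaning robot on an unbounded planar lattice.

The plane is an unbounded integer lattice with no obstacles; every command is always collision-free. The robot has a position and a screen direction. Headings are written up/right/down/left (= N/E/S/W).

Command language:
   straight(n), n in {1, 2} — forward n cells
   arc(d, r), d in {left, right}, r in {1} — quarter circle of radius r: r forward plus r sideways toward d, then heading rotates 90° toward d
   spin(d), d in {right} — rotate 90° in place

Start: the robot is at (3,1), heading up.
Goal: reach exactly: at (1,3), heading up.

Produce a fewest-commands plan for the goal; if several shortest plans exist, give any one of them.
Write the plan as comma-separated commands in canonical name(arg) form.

arc(left, 1), arc(right, 1)

initial: at (3,1), heading up
t=1 arc(left, 1) ⇒ at (2,2), heading left
t=2 arc(right, 1) ⇒ at (1,3), heading up
no 1-step plan works, so 2 is optimal.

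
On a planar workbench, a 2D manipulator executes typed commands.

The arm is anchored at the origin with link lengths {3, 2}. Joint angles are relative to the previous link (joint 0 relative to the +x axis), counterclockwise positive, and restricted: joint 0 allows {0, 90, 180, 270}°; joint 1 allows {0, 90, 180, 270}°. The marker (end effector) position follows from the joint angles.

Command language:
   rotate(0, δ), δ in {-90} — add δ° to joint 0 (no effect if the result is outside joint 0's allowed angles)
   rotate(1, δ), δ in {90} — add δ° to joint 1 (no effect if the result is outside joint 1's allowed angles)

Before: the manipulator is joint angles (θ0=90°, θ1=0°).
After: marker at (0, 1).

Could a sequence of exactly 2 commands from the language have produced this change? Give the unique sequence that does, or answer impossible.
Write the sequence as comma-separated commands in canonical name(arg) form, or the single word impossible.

rotate(1, 90), rotate(1, 90)

from: joint angles (θ0=90°, θ1=0°)
1. rotate(1, 90) → joint angles (θ0=90°, θ1=90°)
2. rotate(1, 90) → joint angles (θ0=90°, θ1=180°)
no other 2-command option fits: unique.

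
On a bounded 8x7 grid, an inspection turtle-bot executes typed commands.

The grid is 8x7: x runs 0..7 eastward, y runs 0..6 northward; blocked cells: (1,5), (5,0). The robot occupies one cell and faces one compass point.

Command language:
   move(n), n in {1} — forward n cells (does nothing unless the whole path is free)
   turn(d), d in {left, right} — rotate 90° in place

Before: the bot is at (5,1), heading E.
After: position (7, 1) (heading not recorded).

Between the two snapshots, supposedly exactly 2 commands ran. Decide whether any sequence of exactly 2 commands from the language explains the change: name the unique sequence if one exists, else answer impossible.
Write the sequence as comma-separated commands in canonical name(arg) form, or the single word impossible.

begin: at (5,1), heading E
t=1 move(1) ⇒ at (6,1), heading E
t=2 move(1) ⇒ at (7,1), heading E
no rival 2-sequence matches.

move(1), move(1)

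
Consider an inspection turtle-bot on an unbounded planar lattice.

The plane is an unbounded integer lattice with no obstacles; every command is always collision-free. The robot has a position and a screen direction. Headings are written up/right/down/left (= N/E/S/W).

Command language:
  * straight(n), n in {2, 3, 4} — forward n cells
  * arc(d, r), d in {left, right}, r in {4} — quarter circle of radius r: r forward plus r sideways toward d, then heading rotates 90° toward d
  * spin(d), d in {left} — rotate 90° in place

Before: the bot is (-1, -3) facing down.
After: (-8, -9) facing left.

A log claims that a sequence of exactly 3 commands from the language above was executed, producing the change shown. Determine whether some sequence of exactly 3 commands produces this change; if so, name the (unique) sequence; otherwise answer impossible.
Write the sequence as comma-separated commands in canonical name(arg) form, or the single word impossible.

straight(2), arc(right, 4), straight(3)

key: order matters: swapping straight(2) and straight(3) lands elsewhere
begin: (-1, -3) facing down
[1] after straight(2): (-1, -5) facing down
[2] after arc(right, 4): (-5, -9) facing left
[3] after straight(3): (-8, -9) facing left
no rival 3-sequence matches.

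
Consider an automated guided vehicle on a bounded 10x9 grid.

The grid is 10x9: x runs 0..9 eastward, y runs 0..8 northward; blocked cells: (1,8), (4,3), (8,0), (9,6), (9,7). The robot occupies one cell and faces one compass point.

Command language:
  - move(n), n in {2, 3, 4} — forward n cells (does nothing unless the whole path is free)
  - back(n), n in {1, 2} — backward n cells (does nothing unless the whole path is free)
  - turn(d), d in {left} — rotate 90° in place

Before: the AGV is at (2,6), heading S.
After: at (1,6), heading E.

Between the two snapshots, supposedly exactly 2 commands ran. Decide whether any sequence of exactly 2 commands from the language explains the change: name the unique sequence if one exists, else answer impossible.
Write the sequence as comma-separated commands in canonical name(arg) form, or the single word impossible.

key: order matters: swapping turn(left) and back(1) lands elsewhere
begin: at (2,6), heading S
1. turn(left) → at (2,6), heading E
2. back(1) → at (1,6), heading E
no other 2-command option fits: unique.

turn(left), back(1)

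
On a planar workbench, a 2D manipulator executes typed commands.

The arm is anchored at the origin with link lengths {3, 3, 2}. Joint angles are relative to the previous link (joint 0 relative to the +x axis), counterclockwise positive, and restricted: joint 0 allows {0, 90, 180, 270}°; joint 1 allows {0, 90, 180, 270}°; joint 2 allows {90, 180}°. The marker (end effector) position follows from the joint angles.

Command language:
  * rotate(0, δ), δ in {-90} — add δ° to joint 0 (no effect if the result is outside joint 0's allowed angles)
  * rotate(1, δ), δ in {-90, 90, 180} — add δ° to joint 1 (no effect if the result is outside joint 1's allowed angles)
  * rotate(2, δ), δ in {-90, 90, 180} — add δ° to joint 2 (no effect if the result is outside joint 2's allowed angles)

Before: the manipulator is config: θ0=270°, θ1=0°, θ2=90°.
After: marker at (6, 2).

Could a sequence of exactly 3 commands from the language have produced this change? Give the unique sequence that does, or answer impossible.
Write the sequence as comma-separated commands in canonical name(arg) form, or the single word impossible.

initial: config: θ0=270°, θ1=0°, θ2=90°
1. rotate(0, -90) → config: θ0=180°, θ1=0°, θ2=90°
2. rotate(0, -90) → config: θ0=90°, θ1=0°, θ2=90°
3. rotate(0, -90) → config: θ0=0°, θ1=0°, θ2=90°
all 343 alternatives checked — unique.

rotate(0, -90), rotate(0, -90), rotate(0, -90)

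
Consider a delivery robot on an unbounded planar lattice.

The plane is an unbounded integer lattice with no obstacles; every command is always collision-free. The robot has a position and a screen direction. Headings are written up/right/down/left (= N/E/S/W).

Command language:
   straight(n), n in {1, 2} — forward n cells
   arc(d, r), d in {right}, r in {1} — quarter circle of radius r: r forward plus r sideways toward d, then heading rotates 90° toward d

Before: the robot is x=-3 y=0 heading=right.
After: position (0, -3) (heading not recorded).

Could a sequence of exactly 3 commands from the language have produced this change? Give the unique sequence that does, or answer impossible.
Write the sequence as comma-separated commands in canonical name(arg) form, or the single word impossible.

straight(2), arc(right, 1), straight(2)

from: x=-3 y=0 heading=right
[1] after straight(2): x=-1 y=0 heading=right
[2] after arc(right, 1): x=0 y=-1 heading=down
[3] after straight(2): x=0 y=-3 heading=down
no other 3-command option fits: unique.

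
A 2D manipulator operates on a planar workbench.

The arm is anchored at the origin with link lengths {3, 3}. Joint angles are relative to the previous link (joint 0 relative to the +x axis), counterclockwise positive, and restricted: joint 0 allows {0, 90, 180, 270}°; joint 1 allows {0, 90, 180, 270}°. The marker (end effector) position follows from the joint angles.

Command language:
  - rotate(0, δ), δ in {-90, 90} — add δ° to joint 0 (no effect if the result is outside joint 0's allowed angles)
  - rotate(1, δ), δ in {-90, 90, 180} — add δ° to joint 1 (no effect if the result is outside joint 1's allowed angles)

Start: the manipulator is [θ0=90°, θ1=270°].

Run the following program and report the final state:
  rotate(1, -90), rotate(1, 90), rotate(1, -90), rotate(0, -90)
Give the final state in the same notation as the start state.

start: [θ0=90°, θ1=270°]
t=1 rotate(1, -90) ⇒ [θ0=90°, θ1=180°]
t=2 rotate(1, 90) ⇒ [θ0=90°, θ1=270°]
t=3 rotate(1, -90) ⇒ [θ0=90°, θ1=180°]
t=4 rotate(0, -90) ⇒ [θ0=0°, θ1=180°]

[θ0=0°, θ1=180°]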